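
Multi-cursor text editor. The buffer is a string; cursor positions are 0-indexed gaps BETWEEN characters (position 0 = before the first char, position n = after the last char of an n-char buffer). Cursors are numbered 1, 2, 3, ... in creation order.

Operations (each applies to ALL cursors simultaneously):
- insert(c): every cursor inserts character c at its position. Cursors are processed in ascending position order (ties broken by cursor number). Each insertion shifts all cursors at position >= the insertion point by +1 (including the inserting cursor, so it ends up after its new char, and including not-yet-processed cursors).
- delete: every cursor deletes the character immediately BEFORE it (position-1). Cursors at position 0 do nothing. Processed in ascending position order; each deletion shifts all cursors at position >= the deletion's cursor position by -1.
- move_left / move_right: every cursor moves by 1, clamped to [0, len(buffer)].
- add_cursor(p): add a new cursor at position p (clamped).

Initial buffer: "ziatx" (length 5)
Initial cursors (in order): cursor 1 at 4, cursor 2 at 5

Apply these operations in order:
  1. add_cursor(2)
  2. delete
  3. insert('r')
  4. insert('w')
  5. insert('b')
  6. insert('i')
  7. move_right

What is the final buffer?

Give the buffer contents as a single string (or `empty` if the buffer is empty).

After op 1 (add_cursor(2)): buffer="ziatx" (len 5), cursors c3@2 c1@4 c2@5, authorship .....
After op 2 (delete): buffer="za" (len 2), cursors c3@1 c1@2 c2@2, authorship ..
After op 3 (insert('r')): buffer="zrarr" (len 5), cursors c3@2 c1@5 c2@5, authorship .3.12
After op 4 (insert('w')): buffer="zrwarrww" (len 8), cursors c3@3 c1@8 c2@8, authorship .33.1212
After op 5 (insert('b')): buffer="zrwbarrwwbb" (len 11), cursors c3@4 c1@11 c2@11, authorship .333.121212
After op 6 (insert('i')): buffer="zrwbiarrwwbbii" (len 14), cursors c3@5 c1@14 c2@14, authorship .3333.12121212
After op 7 (move_right): buffer="zrwbiarrwwbbii" (len 14), cursors c3@6 c1@14 c2@14, authorship .3333.12121212

Answer: zrwbiarrwwbbii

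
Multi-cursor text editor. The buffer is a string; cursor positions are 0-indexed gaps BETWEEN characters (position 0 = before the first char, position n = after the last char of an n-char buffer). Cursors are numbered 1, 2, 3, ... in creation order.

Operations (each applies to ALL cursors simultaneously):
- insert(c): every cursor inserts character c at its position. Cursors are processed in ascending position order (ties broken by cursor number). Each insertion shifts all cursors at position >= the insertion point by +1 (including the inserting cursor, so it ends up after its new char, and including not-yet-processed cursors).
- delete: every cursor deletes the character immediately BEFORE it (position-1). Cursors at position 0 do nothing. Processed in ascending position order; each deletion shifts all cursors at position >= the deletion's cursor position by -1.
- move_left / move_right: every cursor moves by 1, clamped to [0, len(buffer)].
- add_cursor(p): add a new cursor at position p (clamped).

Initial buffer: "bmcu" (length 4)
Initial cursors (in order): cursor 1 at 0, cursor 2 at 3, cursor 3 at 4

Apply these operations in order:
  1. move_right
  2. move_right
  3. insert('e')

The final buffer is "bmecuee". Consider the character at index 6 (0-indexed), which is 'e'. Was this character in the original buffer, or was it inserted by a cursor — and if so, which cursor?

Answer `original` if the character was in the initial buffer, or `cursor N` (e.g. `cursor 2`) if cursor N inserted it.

Answer: cursor 3

Derivation:
After op 1 (move_right): buffer="bmcu" (len 4), cursors c1@1 c2@4 c3@4, authorship ....
After op 2 (move_right): buffer="bmcu" (len 4), cursors c1@2 c2@4 c3@4, authorship ....
After op 3 (insert('e')): buffer="bmecuee" (len 7), cursors c1@3 c2@7 c3@7, authorship ..1..23
Authorship (.=original, N=cursor N): . . 1 . . 2 3
Index 6: author = 3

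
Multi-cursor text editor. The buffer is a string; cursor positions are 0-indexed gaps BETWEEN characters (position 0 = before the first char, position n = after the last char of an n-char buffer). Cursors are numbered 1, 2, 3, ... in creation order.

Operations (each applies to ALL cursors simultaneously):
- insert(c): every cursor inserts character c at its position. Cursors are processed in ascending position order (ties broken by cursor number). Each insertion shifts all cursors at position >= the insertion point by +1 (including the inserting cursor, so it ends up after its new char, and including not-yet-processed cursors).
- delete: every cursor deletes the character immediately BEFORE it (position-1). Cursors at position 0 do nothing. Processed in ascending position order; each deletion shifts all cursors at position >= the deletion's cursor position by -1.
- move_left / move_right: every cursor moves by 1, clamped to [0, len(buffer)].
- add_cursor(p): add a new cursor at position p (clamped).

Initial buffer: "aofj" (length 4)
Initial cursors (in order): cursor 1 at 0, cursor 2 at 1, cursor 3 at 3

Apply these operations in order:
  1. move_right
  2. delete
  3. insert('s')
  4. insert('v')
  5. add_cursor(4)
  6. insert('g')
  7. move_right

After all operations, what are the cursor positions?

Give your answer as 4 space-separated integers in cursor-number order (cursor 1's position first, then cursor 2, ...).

Answer: 8 8 11 8

Derivation:
After op 1 (move_right): buffer="aofj" (len 4), cursors c1@1 c2@2 c3@4, authorship ....
After op 2 (delete): buffer="f" (len 1), cursors c1@0 c2@0 c3@1, authorship .
After op 3 (insert('s')): buffer="ssfs" (len 4), cursors c1@2 c2@2 c3@4, authorship 12.3
After op 4 (insert('v')): buffer="ssvvfsv" (len 7), cursors c1@4 c2@4 c3@7, authorship 1212.33
After op 5 (add_cursor(4)): buffer="ssvvfsv" (len 7), cursors c1@4 c2@4 c4@4 c3@7, authorship 1212.33
After op 6 (insert('g')): buffer="ssvvgggfsvg" (len 11), cursors c1@7 c2@7 c4@7 c3@11, authorship 1212124.333
After op 7 (move_right): buffer="ssvvgggfsvg" (len 11), cursors c1@8 c2@8 c4@8 c3@11, authorship 1212124.333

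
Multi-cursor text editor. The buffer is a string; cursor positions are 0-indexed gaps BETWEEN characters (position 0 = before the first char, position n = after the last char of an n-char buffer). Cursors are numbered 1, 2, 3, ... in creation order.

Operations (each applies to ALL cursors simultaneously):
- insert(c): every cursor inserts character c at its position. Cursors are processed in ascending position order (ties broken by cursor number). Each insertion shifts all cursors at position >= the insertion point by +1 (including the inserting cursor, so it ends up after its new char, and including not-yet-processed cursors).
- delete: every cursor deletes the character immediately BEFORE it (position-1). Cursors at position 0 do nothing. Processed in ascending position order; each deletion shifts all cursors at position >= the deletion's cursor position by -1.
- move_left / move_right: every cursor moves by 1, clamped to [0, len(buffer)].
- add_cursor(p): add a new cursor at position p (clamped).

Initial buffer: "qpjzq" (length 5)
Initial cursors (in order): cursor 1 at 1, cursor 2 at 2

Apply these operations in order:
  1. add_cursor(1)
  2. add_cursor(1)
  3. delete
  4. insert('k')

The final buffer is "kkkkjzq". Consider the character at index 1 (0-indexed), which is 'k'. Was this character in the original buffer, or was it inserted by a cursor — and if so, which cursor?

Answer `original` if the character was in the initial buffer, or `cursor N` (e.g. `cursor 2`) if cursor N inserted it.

Answer: cursor 2

Derivation:
After op 1 (add_cursor(1)): buffer="qpjzq" (len 5), cursors c1@1 c3@1 c2@2, authorship .....
After op 2 (add_cursor(1)): buffer="qpjzq" (len 5), cursors c1@1 c3@1 c4@1 c2@2, authorship .....
After op 3 (delete): buffer="jzq" (len 3), cursors c1@0 c2@0 c3@0 c4@0, authorship ...
After op 4 (insert('k')): buffer="kkkkjzq" (len 7), cursors c1@4 c2@4 c3@4 c4@4, authorship 1234...
Authorship (.=original, N=cursor N): 1 2 3 4 . . .
Index 1: author = 2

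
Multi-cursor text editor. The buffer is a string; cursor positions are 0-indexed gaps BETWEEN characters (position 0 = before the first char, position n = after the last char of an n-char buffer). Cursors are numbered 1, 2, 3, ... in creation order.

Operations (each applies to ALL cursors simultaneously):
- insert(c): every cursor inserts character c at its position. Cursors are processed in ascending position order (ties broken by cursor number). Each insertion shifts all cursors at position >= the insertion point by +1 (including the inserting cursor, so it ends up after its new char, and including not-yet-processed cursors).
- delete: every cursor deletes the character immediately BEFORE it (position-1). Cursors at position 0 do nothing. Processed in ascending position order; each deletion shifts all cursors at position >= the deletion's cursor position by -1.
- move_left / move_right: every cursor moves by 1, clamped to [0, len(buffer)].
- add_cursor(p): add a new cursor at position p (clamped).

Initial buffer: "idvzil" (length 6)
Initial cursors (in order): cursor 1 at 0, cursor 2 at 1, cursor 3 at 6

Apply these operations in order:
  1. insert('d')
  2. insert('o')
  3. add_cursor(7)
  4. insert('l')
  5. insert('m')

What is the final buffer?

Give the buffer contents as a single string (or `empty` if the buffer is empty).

After op 1 (insert('d')): buffer="diddvzild" (len 9), cursors c1@1 c2@3 c3@9, authorship 1.2.....3
After op 2 (insert('o')): buffer="doidodvzildo" (len 12), cursors c1@2 c2@5 c3@12, authorship 11.22.....33
After op 3 (add_cursor(7)): buffer="doidodvzildo" (len 12), cursors c1@2 c2@5 c4@7 c3@12, authorship 11.22.....33
After op 4 (insert('l')): buffer="dolidoldvlzildol" (len 16), cursors c1@3 c2@7 c4@10 c3@16, authorship 111.222..4...333
After op 5 (insert('m')): buffer="dolmidolmdvlmzildolm" (len 20), cursors c1@4 c2@9 c4@13 c3@20, authorship 1111.2222..44...3333

Answer: dolmidolmdvlmzildolm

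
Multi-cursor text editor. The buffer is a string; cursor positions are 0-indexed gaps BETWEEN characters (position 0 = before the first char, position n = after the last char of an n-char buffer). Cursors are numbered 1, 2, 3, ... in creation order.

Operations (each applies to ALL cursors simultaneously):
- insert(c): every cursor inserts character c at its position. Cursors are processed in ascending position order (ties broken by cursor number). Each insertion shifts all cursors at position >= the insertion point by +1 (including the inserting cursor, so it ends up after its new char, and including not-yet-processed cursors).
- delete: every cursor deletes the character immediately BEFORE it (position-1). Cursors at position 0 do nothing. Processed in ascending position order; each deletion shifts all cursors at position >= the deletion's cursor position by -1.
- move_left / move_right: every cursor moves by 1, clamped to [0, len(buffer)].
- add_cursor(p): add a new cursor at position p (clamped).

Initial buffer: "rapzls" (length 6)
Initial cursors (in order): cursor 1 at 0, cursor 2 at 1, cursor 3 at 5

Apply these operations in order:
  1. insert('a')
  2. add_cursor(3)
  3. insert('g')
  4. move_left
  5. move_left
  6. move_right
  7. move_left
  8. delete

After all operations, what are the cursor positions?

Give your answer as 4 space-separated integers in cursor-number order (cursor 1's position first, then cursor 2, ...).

After op 1 (insert('a')): buffer="araapzlas" (len 9), cursors c1@1 c2@3 c3@8, authorship 1.2....3.
After op 2 (add_cursor(3)): buffer="araapzlas" (len 9), cursors c1@1 c2@3 c4@3 c3@8, authorship 1.2....3.
After op 3 (insert('g')): buffer="agraggapzlags" (len 13), cursors c1@2 c2@6 c4@6 c3@12, authorship 11.224....33.
After op 4 (move_left): buffer="agraggapzlags" (len 13), cursors c1@1 c2@5 c4@5 c3@11, authorship 11.224....33.
After op 5 (move_left): buffer="agraggapzlags" (len 13), cursors c1@0 c2@4 c4@4 c3@10, authorship 11.224....33.
After op 6 (move_right): buffer="agraggapzlags" (len 13), cursors c1@1 c2@5 c4@5 c3@11, authorship 11.224....33.
After op 7 (move_left): buffer="agraggapzlags" (len 13), cursors c1@0 c2@4 c4@4 c3@10, authorship 11.224....33.
After op 8 (delete): buffer="agggapzags" (len 10), cursors c1@0 c2@2 c4@2 c3@7, authorship 1124...33.

Answer: 0 2 7 2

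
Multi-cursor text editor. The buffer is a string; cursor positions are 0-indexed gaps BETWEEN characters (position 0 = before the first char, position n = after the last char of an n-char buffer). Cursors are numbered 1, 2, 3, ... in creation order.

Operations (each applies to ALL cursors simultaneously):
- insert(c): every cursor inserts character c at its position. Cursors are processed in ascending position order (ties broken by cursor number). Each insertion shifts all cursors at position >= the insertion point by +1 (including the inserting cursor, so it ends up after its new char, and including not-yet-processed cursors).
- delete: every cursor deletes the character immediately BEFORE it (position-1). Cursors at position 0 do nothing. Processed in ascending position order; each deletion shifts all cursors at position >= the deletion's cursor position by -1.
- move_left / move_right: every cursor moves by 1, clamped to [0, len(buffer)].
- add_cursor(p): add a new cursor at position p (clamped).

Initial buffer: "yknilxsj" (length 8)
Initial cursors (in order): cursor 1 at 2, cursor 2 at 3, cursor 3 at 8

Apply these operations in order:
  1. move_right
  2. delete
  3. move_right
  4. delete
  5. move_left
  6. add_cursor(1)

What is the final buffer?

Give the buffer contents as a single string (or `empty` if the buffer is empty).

After op 1 (move_right): buffer="yknilxsj" (len 8), cursors c1@3 c2@4 c3@8, authorship ........
After op 2 (delete): buffer="yklxs" (len 5), cursors c1@2 c2@2 c3@5, authorship .....
After op 3 (move_right): buffer="yklxs" (len 5), cursors c1@3 c2@3 c3@5, authorship .....
After op 4 (delete): buffer="yx" (len 2), cursors c1@1 c2@1 c3@2, authorship ..
After op 5 (move_left): buffer="yx" (len 2), cursors c1@0 c2@0 c3@1, authorship ..
After op 6 (add_cursor(1)): buffer="yx" (len 2), cursors c1@0 c2@0 c3@1 c4@1, authorship ..

Answer: yx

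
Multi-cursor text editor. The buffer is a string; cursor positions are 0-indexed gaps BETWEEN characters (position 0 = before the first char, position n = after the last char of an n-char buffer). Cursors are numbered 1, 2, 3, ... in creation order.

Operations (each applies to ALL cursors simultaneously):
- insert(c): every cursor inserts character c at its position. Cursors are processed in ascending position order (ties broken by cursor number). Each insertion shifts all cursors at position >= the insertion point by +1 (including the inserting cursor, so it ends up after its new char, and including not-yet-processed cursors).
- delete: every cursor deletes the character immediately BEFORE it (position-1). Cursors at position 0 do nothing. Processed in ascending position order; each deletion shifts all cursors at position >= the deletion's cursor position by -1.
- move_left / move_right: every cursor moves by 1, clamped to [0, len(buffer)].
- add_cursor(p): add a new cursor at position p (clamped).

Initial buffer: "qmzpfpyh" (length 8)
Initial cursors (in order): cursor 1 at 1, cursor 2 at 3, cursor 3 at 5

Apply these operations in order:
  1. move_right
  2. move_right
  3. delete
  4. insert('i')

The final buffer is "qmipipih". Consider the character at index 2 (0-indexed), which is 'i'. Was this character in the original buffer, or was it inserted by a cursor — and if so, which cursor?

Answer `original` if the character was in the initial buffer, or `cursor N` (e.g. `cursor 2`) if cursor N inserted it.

Answer: cursor 1

Derivation:
After op 1 (move_right): buffer="qmzpfpyh" (len 8), cursors c1@2 c2@4 c3@6, authorship ........
After op 2 (move_right): buffer="qmzpfpyh" (len 8), cursors c1@3 c2@5 c3@7, authorship ........
After op 3 (delete): buffer="qmpph" (len 5), cursors c1@2 c2@3 c3@4, authorship .....
After op 4 (insert('i')): buffer="qmipipih" (len 8), cursors c1@3 c2@5 c3@7, authorship ..1.2.3.
Authorship (.=original, N=cursor N): . . 1 . 2 . 3 .
Index 2: author = 1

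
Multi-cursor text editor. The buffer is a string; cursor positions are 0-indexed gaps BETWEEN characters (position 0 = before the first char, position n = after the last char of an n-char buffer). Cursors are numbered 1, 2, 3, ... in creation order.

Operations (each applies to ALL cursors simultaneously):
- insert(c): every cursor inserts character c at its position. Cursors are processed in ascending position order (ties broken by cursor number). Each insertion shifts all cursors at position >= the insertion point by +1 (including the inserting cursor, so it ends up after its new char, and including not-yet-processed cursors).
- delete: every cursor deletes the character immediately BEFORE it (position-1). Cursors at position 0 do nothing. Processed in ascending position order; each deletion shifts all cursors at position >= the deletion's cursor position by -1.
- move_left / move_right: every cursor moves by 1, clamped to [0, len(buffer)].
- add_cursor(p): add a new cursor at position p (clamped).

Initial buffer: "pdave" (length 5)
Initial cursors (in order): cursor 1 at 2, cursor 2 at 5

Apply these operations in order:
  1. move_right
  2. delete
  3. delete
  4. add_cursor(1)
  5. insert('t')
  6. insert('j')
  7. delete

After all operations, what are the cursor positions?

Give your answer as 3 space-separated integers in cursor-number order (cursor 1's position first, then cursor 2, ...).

Answer: 4 4 4

Derivation:
After op 1 (move_right): buffer="pdave" (len 5), cursors c1@3 c2@5, authorship .....
After op 2 (delete): buffer="pdv" (len 3), cursors c1@2 c2@3, authorship ...
After op 3 (delete): buffer="p" (len 1), cursors c1@1 c2@1, authorship .
After op 4 (add_cursor(1)): buffer="p" (len 1), cursors c1@1 c2@1 c3@1, authorship .
After op 5 (insert('t')): buffer="pttt" (len 4), cursors c1@4 c2@4 c3@4, authorship .123
After op 6 (insert('j')): buffer="ptttjjj" (len 7), cursors c1@7 c2@7 c3@7, authorship .123123
After op 7 (delete): buffer="pttt" (len 4), cursors c1@4 c2@4 c3@4, authorship .123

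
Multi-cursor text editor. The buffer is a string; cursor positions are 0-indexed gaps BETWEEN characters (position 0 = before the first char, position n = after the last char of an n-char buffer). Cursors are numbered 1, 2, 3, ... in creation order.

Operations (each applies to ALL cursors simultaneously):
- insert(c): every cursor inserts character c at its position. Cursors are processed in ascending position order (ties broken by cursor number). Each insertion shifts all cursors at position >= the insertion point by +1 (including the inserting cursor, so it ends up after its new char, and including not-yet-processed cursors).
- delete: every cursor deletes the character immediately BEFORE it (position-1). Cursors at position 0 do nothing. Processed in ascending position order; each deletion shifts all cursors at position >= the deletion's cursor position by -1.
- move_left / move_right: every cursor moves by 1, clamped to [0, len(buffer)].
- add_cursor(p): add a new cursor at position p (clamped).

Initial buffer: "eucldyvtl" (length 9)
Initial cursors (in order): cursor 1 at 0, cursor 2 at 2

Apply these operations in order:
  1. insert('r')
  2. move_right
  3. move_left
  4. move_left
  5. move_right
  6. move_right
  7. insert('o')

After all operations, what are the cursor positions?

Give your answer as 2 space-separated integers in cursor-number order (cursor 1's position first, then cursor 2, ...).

Answer: 3 7

Derivation:
After op 1 (insert('r')): buffer="reurcldyvtl" (len 11), cursors c1@1 c2@4, authorship 1..2.......
After op 2 (move_right): buffer="reurcldyvtl" (len 11), cursors c1@2 c2@5, authorship 1..2.......
After op 3 (move_left): buffer="reurcldyvtl" (len 11), cursors c1@1 c2@4, authorship 1..2.......
After op 4 (move_left): buffer="reurcldyvtl" (len 11), cursors c1@0 c2@3, authorship 1..2.......
After op 5 (move_right): buffer="reurcldyvtl" (len 11), cursors c1@1 c2@4, authorship 1..2.......
After op 6 (move_right): buffer="reurcldyvtl" (len 11), cursors c1@2 c2@5, authorship 1..2.......
After op 7 (insert('o')): buffer="reourcoldyvtl" (len 13), cursors c1@3 c2@7, authorship 1.1.2.2......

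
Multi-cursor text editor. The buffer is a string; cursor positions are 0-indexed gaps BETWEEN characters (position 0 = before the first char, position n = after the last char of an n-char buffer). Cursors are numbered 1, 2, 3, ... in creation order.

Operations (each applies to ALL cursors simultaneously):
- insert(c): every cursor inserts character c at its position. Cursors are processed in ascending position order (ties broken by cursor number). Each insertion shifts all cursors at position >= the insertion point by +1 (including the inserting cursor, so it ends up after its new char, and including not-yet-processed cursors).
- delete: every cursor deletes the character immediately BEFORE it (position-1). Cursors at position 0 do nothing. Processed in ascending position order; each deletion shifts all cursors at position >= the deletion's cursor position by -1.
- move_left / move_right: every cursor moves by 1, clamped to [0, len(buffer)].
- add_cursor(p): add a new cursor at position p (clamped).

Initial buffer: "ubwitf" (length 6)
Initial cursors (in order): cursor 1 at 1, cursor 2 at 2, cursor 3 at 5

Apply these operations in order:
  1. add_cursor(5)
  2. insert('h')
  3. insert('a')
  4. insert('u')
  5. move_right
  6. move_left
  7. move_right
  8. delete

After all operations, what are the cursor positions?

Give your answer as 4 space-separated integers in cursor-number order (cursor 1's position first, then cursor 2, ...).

Answer: 4 7 14 14

Derivation:
After op 1 (add_cursor(5)): buffer="ubwitf" (len 6), cursors c1@1 c2@2 c3@5 c4@5, authorship ......
After op 2 (insert('h')): buffer="uhbhwithhf" (len 10), cursors c1@2 c2@4 c3@9 c4@9, authorship .1.2...34.
After op 3 (insert('a')): buffer="uhabhawithhaaf" (len 14), cursors c1@3 c2@6 c3@13 c4@13, authorship .11.22...3434.
After op 4 (insert('u')): buffer="uhaubhauwithhaauuf" (len 18), cursors c1@4 c2@8 c3@17 c4@17, authorship .111.222...343434.
After op 5 (move_right): buffer="uhaubhauwithhaauuf" (len 18), cursors c1@5 c2@9 c3@18 c4@18, authorship .111.222...343434.
After op 6 (move_left): buffer="uhaubhauwithhaauuf" (len 18), cursors c1@4 c2@8 c3@17 c4@17, authorship .111.222...343434.
After op 7 (move_right): buffer="uhaubhauwithhaauuf" (len 18), cursors c1@5 c2@9 c3@18 c4@18, authorship .111.222...343434.
After op 8 (delete): buffer="uhauhauithhaau" (len 14), cursors c1@4 c2@7 c3@14 c4@14, authorship .111222..34343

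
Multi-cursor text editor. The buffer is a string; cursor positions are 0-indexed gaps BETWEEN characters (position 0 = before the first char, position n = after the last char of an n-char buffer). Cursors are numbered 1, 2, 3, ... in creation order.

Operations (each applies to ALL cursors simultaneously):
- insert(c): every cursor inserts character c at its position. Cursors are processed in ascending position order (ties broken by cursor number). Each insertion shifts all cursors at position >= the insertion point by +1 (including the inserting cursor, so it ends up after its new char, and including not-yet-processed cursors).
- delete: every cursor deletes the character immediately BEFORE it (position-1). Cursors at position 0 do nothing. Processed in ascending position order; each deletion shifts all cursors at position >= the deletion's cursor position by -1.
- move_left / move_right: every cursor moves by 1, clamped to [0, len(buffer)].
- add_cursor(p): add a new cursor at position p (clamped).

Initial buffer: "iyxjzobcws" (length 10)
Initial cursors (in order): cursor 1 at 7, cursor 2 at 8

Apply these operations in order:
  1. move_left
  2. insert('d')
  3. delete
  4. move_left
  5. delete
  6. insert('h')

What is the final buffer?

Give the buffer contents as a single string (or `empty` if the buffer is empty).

After op 1 (move_left): buffer="iyxjzobcws" (len 10), cursors c1@6 c2@7, authorship ..........
After op 2 (insert('d')): buffer="iyxjzodbdcws" (len 12), cursors c1@7 c2@9, authorship ......1.2...
After op 3 (delete): buffer="iyxjzobcws" (len 10), cursors c1@6 c2@7, authorship ..........
After op 4 (move_left): buffer="iyxjzobcws" (len 10), cursors c1@5 c2@6, authorship ..........
After op 5 (delete): buffer="iyxjbcws" (len 8), cursors c1@4 c2@4, authorship ........
After op 6 (insert('h')): buffer="iyxjhhbcws" (len 10), cursors c1@6 c2@6, authorship ....12....

Answer: iyxjhhbcws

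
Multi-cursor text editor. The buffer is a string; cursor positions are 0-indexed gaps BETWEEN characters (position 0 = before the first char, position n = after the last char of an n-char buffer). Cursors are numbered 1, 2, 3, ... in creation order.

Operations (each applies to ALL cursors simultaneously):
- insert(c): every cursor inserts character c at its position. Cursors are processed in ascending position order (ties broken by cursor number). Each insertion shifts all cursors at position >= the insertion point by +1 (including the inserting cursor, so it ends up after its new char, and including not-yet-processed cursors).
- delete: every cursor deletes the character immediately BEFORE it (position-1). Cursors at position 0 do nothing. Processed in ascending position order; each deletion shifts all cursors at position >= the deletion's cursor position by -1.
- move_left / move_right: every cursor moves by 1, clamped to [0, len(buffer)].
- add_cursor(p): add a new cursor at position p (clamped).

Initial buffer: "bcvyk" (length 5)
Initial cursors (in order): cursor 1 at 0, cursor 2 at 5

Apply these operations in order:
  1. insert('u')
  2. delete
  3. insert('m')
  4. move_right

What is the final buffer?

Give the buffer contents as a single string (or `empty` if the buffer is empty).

After op 1 (insert('u')): buffer="ubcvyku" (len 7), cursors c1@1 c2@7, authorship 1.....2
After op 2 (delete): buffer="bcvyk" (len 5), cursors c1@0 c2@5, authorship .....
After op 3 (insert('m')): buffer="mbcvykm" (len 7), cursors c1@1 c2@7, authorship 1.....2
After op 4 (move_right): buffer="mbcvykm" (len 7), cursors c1@2 c2@7, authorship 1.....2

Answer: mbcvykm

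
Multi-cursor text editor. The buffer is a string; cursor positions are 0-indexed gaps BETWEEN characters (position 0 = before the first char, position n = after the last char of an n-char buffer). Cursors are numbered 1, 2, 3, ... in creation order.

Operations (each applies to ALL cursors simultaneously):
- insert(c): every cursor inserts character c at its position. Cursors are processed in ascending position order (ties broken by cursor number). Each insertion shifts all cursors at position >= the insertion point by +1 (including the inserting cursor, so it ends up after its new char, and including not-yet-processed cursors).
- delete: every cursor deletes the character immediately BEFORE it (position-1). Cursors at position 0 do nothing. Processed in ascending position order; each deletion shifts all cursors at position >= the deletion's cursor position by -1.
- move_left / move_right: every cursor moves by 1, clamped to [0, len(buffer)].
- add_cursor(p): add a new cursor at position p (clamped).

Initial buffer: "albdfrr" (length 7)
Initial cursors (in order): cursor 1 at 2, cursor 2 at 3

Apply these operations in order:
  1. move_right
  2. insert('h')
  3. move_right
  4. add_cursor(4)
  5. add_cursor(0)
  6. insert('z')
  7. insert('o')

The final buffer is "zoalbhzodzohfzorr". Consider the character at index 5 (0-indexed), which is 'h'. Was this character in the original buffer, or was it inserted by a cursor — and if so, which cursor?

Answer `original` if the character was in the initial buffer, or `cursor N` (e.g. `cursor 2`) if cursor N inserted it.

Answer: cursor 1

Derivation:
After op 1 (move_right): buffer="albdfrr" (len 7), cursors c1@3 c2@4, authorship .......
After op 2 (insert('h')): buffer="albhdhfrr" (len 9), cursors c1@4 c2@6, authorship ...1.2...
After op 3 (move_right): buffer="albhdhfrr" (len 9), cursors c1@5 c2@7, authorship ...1.2...
After op 4 (add_cursor(4)): buffer="albhdhfrr" (len 9), cursors c3@4 c1@5 c2@7, authorship ...1.2...
After op 5 (add_cursor(0)): buffer="albhdhfrr" (len 9), cursors c4@0 c3@4 c1@5 c2@7, authorship ...1.2...
After op 6 (insert('z')): buffer="zalbhzdzhfzrr" (len 13), cursors c4@1 c3@6 c1@8 c2@11, authorship 4...13.12.2..
After op 7 (insert('o')): buffer="zoalbhzodzohfzorr" (len 17), cursors c4@2 c3@8 c1@11 c2@15, authorship 44...133.112.22..
Authorship (.=original, N=cursor N): 4 4 . . . 1 3 3 . 1 1 2 . 2 2 . .
Index 5: author = 1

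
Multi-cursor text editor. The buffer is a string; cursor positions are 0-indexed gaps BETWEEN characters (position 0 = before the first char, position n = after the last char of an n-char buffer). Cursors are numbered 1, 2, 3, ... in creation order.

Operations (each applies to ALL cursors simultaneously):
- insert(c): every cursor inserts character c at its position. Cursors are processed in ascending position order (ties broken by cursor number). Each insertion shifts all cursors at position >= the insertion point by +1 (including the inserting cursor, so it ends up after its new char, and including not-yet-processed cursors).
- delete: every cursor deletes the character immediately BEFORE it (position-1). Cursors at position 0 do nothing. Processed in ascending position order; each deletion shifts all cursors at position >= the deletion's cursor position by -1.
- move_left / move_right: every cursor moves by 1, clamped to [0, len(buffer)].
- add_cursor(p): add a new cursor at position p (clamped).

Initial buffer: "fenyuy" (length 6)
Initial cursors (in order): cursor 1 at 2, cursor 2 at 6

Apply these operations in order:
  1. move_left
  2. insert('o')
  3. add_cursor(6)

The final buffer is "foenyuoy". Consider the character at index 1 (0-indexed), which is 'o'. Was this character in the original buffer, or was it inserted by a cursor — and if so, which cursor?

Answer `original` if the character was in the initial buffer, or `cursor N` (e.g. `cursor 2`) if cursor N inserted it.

Answer: cursor 1

Derivation:
After op 1 (move_left): buffer="fenyuy" (len 6), cursors c1@1 c2@5, authorship ......
After op 2 (insert('o')): buffer="foenyuoy" (len 8), cursors c1@2 c2@7, authorship .1....2.
After op 3 (add_cursor(6)): buffer="foenyuoy" (len 8), cursors c1@2 c3@6 c2@7, authorship .1....2.
Authorship (.=original, N=cursor N): . 1 . . . . 2 .
Index 1: author = 1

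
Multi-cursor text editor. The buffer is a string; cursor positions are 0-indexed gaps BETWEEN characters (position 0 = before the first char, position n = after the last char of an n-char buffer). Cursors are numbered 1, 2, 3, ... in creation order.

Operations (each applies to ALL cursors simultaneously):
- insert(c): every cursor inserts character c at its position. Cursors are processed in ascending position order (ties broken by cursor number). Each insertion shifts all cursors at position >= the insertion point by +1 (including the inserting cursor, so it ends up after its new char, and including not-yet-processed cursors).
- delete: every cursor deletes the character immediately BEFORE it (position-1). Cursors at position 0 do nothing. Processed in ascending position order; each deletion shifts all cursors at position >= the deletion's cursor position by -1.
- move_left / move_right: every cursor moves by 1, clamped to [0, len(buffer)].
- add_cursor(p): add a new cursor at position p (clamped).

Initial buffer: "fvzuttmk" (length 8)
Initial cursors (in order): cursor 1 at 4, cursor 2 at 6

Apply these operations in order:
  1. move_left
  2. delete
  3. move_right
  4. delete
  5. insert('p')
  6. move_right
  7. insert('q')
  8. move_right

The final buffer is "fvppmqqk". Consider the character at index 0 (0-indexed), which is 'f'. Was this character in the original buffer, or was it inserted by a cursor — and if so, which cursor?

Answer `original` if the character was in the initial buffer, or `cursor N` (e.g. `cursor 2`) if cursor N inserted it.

Answer: original

Derivation:
After op 1 (move_left): buffer="fvzuttmk" (len 8), cursors c1@3 c2@5, authorship ........
After op 2 (delete): buffer="fvutmk" (len 6), cursors c1@2 c2@3, authorship ......
After op 3 (move_right): buffer="fvutmk" (len 6), cursors c1@3 c2@4, authorship ......
After op 4 (delete): buffer="fvmk" (len 4), cursors c1@2 c2@2, authorship ....
After op 5 (insert('p')): buffer="fvppmk" (len 6), cursors c1@4 c2@4, authorship ..12..
After op 6 (move_right): buffer="fvppmk" (len 6), cursors c1@5 c2@5, authorship ..12..
After op 7 (insert('q')): buffer="fvppmqqk" (len 8), cursors c1@7 c2@7, authorship ..12.12.
After op 8 (move_right): buffer="fvppmqqk" (len 8), cursors c1@8 c2@8, authorship ..12.12.
Authorship (.=original, N=cursor N): . . 1 2 . 1 2 .
Index 0: author = original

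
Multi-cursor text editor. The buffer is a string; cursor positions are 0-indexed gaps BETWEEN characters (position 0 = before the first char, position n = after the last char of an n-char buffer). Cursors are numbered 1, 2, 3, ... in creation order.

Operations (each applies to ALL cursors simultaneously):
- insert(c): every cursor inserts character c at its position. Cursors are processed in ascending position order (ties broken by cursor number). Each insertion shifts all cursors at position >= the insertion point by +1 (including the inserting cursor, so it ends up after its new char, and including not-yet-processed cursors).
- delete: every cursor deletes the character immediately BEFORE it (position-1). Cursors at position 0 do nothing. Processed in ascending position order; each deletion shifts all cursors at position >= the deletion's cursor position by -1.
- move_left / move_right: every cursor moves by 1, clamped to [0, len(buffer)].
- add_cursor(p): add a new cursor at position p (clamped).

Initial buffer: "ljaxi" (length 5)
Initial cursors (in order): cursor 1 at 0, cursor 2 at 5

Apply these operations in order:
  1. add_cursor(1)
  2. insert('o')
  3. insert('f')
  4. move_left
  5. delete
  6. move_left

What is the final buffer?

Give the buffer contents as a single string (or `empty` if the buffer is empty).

Answer: flfjaxif

Derivation:
After op 1 (add_cursor(1)): buffer="ljaxi" (len 5), cursors c1@0 c3@1 c2@5, authorship .....
After op 2 (insert('o')): buffer="olojaxio" (len 8), cursors c1@1 c3@3 c2@8, authorship 1.3....2
After op 3 (insert('f')): buffer="oflofjaxiof" (len 11), cursors c1@2 c3@5 c2@11, authorship 11.33....22
After op 4 (move_left): buffer="oflofjaxiof" (len 11), cursors c1@1 c3@4 c2@10, authorship 11.33....22
After op 5 (delete): buffer="flfjaxif" (len 8), cursors c1@0 c3@2 c2@7, authorship 1.3....2
After op 6 (move_left): buffer="flfjaxif" (len 8), cursors c1@0 c3@1 c2@6, authorship 1.3....2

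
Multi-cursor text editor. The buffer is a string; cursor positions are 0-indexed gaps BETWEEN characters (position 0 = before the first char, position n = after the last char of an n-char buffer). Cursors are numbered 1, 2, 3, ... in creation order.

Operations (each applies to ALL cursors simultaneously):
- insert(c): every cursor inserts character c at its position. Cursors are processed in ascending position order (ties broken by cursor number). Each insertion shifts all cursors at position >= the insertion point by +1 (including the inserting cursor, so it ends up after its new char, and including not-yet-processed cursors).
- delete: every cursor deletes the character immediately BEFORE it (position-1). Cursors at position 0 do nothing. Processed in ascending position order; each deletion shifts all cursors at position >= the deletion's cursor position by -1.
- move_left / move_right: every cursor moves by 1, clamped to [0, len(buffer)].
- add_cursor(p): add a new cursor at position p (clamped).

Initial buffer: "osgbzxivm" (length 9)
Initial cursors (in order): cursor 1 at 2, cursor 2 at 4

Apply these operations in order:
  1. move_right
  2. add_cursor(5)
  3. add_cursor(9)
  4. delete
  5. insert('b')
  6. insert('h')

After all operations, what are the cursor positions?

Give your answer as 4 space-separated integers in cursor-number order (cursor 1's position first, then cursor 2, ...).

Answer: 8 8 8 13

Derivation:
After op 1 (move_right): buffer="osgbzxivm" (len 9), cursors c1@3 c2@5, authorship .........
After op 2 (add_cursor(5)): buffer="osgbzxivm" (len 9), cursors c1@3 c2@5 c3@5, authorship .........
After op 3 (add_cursor(9)): buffer="osgbzxivm" (len 9), cursors c1@3 c2@5 c3@5 c4@9, authorship .........
After op 4 (delete): buffer="osxiv" (len 5), cursors c1@2 c2@2 c3@2 c4@5, authorship .....
After op 5 (insert('b')): buffer="osbbbxivb" (len 9), cursors c1@5 c2@5 c3@5 c4@9, authorship ..123...4
After op 6 (insert('h')): buffer="osbbbhhhxivbh" (len 13), cursors c1@8 c2@8 c3@8 c4@13, authorship ..123123...44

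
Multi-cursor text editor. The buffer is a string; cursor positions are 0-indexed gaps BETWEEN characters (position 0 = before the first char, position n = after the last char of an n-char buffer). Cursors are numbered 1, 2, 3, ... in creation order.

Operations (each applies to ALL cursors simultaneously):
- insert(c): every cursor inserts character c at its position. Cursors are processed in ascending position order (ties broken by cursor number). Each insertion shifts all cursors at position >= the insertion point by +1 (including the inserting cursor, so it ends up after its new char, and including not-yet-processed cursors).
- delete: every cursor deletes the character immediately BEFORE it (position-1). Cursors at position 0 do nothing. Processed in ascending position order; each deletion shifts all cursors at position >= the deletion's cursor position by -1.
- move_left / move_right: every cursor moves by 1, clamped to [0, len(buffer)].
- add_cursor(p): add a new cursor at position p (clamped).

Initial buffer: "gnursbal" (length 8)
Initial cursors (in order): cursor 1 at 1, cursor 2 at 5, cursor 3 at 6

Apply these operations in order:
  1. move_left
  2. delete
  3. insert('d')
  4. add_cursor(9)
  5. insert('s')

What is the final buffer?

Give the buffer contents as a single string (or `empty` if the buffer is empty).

Answer: dsgnuddssbals

Derivation:
After op 1 (move_left): buffer="gnursbal" (len 8), cursors c1@0 c2@4 c3@5, authorship ........
After op 2 (delete): buffer="gnubal" (len 6), cursors c1@0 c2@3 c3@3, authorship ......
After op 3 (insert('d')): buffer="dgnuddbal" (len 9), cursors c1@1 c2@6 c3@6, authorship 1...23...
After op 4 (add_cursor(9)): buffer="dgnuddbal" (len 9), cursors c1@1 c2@6 c3@6 c4@9, authorship 1...23...
After op 5 (insert('s')): buffer="dsgnuddssbals" (len 13), cursors c1@2 c2@9 c3@9 c4@13, authorship 11...2323...4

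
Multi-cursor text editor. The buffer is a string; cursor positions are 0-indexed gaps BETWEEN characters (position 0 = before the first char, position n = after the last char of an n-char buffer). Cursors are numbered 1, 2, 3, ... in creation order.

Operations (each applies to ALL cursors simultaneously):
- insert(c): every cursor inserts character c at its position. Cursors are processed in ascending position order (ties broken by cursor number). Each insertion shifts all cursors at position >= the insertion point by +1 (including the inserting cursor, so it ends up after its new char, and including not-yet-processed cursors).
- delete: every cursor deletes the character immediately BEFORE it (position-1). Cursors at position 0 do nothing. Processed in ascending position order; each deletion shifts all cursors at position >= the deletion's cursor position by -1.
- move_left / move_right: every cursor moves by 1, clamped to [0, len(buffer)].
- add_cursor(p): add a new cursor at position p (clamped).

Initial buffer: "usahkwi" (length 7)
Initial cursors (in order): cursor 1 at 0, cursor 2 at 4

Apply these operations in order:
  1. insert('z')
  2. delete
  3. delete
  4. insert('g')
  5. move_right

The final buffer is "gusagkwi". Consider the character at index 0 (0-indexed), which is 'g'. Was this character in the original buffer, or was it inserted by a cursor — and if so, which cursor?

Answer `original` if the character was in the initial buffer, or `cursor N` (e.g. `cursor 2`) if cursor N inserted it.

Answer: cursor 1

Derivation:
After op 1 (insert('z')): buffer="zusahzkwi" (len 9), cursors c1@1 c2@6, authorship 1....2...
After op 2 (delete): buffer="usahkwi" (len 7), cursors c1@0 c2@4, authorship .......
After op 3 (delete): buffer="usakwi" (len 6), cursors c1@0 c2@3, authorship ......
After op 4 (insert('g')): buffer="gusagkwi" (len 8), cursors c1@1 c2@5, authorship 1...2...
After op 5 (move_right): buffer="gusagkwi" (len 8), cursors c1@2 c2@6, authorship 1...2...
Authorship (.=original, N=cursor N): 1 . . . 2 . . .
Index 0: author = 1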